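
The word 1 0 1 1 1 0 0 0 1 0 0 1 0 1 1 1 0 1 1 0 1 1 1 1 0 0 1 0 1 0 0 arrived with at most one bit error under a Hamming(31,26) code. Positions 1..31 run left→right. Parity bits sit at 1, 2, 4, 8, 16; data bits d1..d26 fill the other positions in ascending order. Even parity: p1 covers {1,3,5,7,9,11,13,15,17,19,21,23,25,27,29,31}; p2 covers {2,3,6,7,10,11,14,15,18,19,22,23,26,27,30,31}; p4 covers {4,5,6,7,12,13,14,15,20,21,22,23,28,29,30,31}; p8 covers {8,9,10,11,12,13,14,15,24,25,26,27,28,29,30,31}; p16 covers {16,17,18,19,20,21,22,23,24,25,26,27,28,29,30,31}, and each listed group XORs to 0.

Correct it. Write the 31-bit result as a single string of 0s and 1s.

s1 (pos 1,3,5,7,9,11,13,15,17,19,21,23,25,27,29,31): 1⊕1⊕1⊕0⊕1⊕0⊕0⊕1⊕0⊕1⊕1⊕1⊕0⊕1⊕1⊕0 = 0
s2 (pos 2,3,6,7,10,11,14,15,18,19,22,23,26,27,30,31): 0⊕1⊕0⊕0⊕0⊕0⊕1⊕1⊕1⊕1⊕1⊕1⊕0⊕1⊕0⊕0 = 0
s4 (pos 4,5,6,7,12,13,14,15,20,21,22,23,28,29,30,31): 1⊕1⊕0⊕0⊕1⊕0⊕1⊕1⊕0⊕1⊕1⊕1⊕0⊕1⊕0⊕0 = 1
s8 (pos 8,9,10,11,12,13,14,15,24,25,26,27,28,29,30,31): 0⊕1⊕0⊕0⊕1⊕0⊕1⊕1⊕1⊕0⊕0⊕1⊕0⊕1⊕0⊕0 = 1
s16 (pos 16,17,18,19,20,21,22,23,24,25,26,27,28,29,30,31): 1⊕0⊕1⊕1⊕0⊕1⊕1⊕1⊕1⊕0⊕0⊕1⊕0⊕1⊕0⊕0 = 1
Syndrome s16…s1 = 11100 → error at position 28.
Flip position 28: 1011100010010111011011110010100 → 1011100010010111011011110011100

1011100010010111011011110011100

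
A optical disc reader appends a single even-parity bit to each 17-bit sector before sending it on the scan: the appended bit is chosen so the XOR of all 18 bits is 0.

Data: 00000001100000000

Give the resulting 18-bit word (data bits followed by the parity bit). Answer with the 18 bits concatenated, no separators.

XOR of the 17 data bits: 0⊕0⊕0⊕0⊕0⊕0⊕0⊕1⊕1⊕0⊕0⊕0⊕0⊕0⊕0⊕0⊕0 = 0
Parity bit = 0 (so all 18 bits XOR to 0).

000000011000000000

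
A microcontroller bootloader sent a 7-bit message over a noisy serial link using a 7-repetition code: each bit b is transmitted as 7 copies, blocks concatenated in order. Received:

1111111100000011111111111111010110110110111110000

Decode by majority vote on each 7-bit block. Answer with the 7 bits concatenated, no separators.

Block 1 (1111111): 7 ones → 1
Block 2 (1000000): 1 one → 0
Block 3 (1111111): 7 ones → 1
Block 4 (1111111): 7 ones → 1
Block 5 (0101101): 4 ones → 1
Block 6 (1011011): 5 ones → 1
Block 7 (1110000): 3 ones → 0

1011110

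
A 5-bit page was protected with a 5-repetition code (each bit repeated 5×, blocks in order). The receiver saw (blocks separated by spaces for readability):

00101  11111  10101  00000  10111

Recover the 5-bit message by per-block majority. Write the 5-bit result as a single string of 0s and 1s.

Block 1 (00101): 2 ones → 0
Block 2 (11111): 5 ones → 1
Block 3 (10101): 3 ones → 1
Block 4 (00000): 0 ones → 0
Block 5 (10111): 4 ones → 1

01101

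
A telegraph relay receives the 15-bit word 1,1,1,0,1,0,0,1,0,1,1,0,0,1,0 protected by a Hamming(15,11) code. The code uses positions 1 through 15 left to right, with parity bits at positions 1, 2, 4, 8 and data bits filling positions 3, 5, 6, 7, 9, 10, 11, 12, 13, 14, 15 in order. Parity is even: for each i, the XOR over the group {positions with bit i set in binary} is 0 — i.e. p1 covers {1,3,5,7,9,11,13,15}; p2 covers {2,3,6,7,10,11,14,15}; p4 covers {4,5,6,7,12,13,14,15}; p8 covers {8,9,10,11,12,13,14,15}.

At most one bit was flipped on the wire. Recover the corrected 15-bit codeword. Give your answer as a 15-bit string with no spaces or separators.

s1 (pos 1,3,5,7,9,11,13,15): 1⊕1⊕1⊕0⊕0⊕1⊕0⊕0 = 0
s2 (pos 2,3,6,7,10,11,14,15): 1⊕1⊕0⊕0⊕1⊕1⊕1⊕0 = 1
s4 (pos 4,5,6,7,12,13,14,15): 0⊕1⊕0⊕0⊕0⊕0⊕1⊕0 = 0
s8 (pos 8,9,10,11,12,13,14,15): 1⊕0⊕1⊕1⊕0⊕0⊕1⊕0 = 0
Syndrome s8…s1 = 0010 → error at position 2.
Flip position 2: 111010010110010 → 101010010110010

101010010110010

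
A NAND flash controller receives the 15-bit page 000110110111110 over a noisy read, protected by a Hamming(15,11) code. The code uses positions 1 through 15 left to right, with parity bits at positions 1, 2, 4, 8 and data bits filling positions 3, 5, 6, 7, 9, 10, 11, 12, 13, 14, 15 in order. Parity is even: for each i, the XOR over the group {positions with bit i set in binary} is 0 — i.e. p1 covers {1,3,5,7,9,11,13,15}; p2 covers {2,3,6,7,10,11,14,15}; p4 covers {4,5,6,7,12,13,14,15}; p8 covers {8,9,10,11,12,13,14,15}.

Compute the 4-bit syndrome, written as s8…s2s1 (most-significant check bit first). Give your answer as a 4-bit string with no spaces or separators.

s1 (pos 1,3,5,7,9,11,13,15): 0⊕0⊕1⊕1⊕0⊕1⊕1⊕0 = 0
s2 (pos 2,3,6,7,10,11,14,15): 0⊕0⊕0⊕1⊕1⊕1⊕1⊕0 = 0
s4 (pos 4,5,6,7,12,13,14,15): 1⊕1⊕0⊕1⊕1⊕1⊕1⊕0 = 0
s8 (pos 8,9,10,11,12,13,14,15): 1⊕0⊕1⊕1⊕1⊕1⊕1⊕0 = 0
Syndrome s8…s1 = 0000 → no error.

0000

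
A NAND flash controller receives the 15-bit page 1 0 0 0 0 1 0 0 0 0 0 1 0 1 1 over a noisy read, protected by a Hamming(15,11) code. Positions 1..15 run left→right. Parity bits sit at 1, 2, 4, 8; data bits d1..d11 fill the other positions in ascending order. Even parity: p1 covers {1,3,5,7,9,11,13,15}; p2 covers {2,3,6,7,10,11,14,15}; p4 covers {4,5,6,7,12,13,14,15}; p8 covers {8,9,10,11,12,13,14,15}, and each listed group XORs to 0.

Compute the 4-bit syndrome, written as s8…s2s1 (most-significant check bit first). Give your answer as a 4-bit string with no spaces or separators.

1010

s1 (pos 1,3,5,7,9,11,13,15): 1⊕0⊕0⊕0⊕0⊕0⊕0⊕1 = 0
s2 (pos 2,3,6,7,10,11,14,15): 0⊕0⊕1⊕0⊕0⊕0⊕1⊕1 = 1
s4 (pos 4,5,6,7,12,13,14,15): 0⊕0⊕1⊕0⊕1⊕0⊕1⊕1 = 0
s8 (pos 8,9,10,11,12,13,14,15): 0⊕0⊕0⊕0⊕1⊕0⊕1⊕1 = 1
Syndrome s8…s1 = 1010 → error at position 10.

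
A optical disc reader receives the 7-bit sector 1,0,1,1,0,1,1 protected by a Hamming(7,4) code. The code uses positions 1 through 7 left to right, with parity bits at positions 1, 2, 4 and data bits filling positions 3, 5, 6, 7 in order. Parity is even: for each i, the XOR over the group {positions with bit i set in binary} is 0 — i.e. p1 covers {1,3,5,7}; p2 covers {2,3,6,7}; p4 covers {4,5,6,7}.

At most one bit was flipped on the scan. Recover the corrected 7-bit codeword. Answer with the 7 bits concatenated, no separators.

s1 (pos 1,3,5,7): 1⊕1⊕0⊕1 = 1
s2 (pos 2,3,6,7): 0⊕1⊕1⊕1 = 1
s4 (pos 4,5,6,7): 1⊕0⊕1⊕1 = 1
Syndrome s4…s1 = 111 → error at position 7.
Flip position 7: 1011011 → 1011010

1011010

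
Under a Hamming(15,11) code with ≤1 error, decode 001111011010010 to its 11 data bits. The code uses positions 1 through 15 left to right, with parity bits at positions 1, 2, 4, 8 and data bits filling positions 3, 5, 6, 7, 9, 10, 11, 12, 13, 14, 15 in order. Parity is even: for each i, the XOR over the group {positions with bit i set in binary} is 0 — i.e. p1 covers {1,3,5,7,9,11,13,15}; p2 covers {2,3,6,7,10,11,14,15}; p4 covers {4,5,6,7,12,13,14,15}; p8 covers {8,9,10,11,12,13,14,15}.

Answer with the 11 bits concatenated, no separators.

11101010010

s1 (pos 1,3,5,7,9,11,13,15): 0⊕1⊕1⊕0⊕1⊕1⊕0⊕0 = 0
s2 (pos 2,3,6,7,10,11,14,15): 0⊕1⊕1⊕0⊕0⊕1⊕1⊕0 = 0
s4 (pos 4,5,6,7,12,13,14,15): 1⊕1⊕1⊕0⊕0⊕0⊕1⊕0 = 0
s8 (pos 8,9,10,11,12,13,14,15): 1⊕1⊕0⊕1⊕0⊕0⊕1⊕0 = 0
Syndrome s8…s1 = 0000 → no error.
Read data bits from positions 3,5,6,7,9,10,11,12,13,14,15: 11101010010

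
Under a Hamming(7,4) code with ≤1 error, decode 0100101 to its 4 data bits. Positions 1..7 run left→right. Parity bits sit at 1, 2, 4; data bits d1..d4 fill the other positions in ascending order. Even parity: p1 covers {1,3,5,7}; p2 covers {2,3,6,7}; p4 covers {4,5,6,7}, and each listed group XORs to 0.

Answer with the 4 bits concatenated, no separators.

0101

s1 (pos 1,3,5,7): 0⊕0⊕1⊕1 = 0
s2 (pos 2,3,6,7): 1⊕0⊕0⊕1 = 0
s4 (pos 4,5,6,7): 0⊕1⊕0⊕1 = 0
Syndrome s4…s1 = 000 → no error.
Read data bits from positions 3,5,6,7: 0101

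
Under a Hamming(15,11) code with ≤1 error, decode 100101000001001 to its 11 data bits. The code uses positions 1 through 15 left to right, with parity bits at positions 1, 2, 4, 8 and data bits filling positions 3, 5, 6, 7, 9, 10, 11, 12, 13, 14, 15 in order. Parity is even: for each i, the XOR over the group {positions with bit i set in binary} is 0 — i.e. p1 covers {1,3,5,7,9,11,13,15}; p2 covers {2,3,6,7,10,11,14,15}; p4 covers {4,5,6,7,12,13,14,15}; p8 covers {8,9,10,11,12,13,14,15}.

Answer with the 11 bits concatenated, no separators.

s1 (pos 1,3,5,7,9,11,13,15): 1⊕0⊕0⊕0⊕0⊕0⊕0⊕1 = 0
s2 (pos 2,3,6,7,10,11,14,15): 0⊕0⊕1⊕0⊕0⊕0⊕0⊕1 = 0
s4 (pos 4,5,6,7,12,13,14,15): 1⊕0⊕1⊕0⊕1⊕0⊕0⊕1 = 0
s8 (pos 8,9,10,11,12,13,14,15): 0⊕0⊕0⊕0⊕1⊕0⊕0⊕1 = 0
Syndrome s8…s1 = 0000 → no error.
Read data bits from positions 3,5,6,7,9,10,11,12,13,14,15: 00100001001

00100001001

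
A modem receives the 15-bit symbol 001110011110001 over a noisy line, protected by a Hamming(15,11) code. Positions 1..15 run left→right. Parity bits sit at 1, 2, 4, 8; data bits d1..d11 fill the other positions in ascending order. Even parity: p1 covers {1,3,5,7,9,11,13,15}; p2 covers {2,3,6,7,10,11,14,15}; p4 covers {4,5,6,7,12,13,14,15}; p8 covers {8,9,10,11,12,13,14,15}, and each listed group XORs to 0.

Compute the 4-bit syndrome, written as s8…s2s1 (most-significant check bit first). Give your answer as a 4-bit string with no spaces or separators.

1101

s1 (pos 1,3,5,7,9,11,13,15): 0⊕1⊕1⊕0⊕1⊕1⊕0⊕1 = 1
s2 (pos 2,3,6,7,10,11,14,15): 0⊕1⊕0⊕0⊕1⊕1⊕0⊕1 = 0
s4 (pos 4,5,6,7,12,13,14,15): 1⊕1⊕0⊕0⊕0⊕0⊕0⊕1 = 1
s8 (pos 8,9,10,11,12,13,14,15): 1⊕1⊕1⊕1⊕0⊕0⊕0⊕1 = 1
Syndrome s8…s1 = 1101 → error at position 13.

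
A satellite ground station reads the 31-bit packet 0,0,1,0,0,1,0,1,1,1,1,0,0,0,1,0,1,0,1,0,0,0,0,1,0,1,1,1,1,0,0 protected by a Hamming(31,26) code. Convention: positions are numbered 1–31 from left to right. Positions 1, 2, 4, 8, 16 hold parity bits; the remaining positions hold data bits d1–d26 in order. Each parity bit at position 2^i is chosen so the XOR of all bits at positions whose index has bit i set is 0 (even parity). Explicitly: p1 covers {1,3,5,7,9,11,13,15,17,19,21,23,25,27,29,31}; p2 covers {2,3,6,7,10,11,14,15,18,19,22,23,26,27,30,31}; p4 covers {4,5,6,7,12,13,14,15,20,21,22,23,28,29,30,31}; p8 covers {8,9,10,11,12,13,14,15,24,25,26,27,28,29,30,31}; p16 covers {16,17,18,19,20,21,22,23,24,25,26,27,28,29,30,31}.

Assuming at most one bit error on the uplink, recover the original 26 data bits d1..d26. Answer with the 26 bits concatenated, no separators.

s1 (pos 1,3,5,7,9,11,13,15,17,19,21,23,25,27,29,31): 0⊕1⊕0⊕0⊕1⊕1⊕0⊕1⊕1⊕1⊕0⊕0⊕0⊕1⊕1⊕0 = 0
s2 (pos 2,3,6,7,10,11,14,15,18,19,22,23,26,27,30,31): 0⊕1⊕1⊕0⊕1⊕1⊕0⊕1⊕0⊕1⊕0⊕0⊕1⊕1⊕0⊕0 = 0
s4 (pos 4,5,6,7,12,13,14,15,20,21,22,23,28,29,30,31): 0⊕0⊕1⊕0⊕0⊕0⊕0⊕1⊕0⊕0⊕0⊕0⊕1⊕1⊕0⊕0 = 0
s8 (pos 8,9,10,11,12,13,14,15,24,25,26,27,28,29,30,31): 1⊕1⊕1⊕1⊕0⊕0⊕0⊕1⊕1⊕0⊕1⊕1⊕1⊕1⊕0⊕0 = 0
s16 (pos 16,17,18,19,20,21,22,23,24,25,26,27,28,29,30,31): 0⊕1⊕0⊕1⊕0⊕0⊕0⊕0⊕1⊕0⊕1⊕1⊕1⊕1⊕0⊕0 = 1
Syndrome s16…s1 = 10000 → error at position 16.
Flip position 16: 0010010111100010101000010111100 → 0010010111100011101000010111100
Read data bits from positions 3,5,6,7,9,10,11,12,13,14,15,17,18,19,20,21,22,23,24,25,26,27,28,29,30,31: 10101110001101000010111100

10101110001101000010111100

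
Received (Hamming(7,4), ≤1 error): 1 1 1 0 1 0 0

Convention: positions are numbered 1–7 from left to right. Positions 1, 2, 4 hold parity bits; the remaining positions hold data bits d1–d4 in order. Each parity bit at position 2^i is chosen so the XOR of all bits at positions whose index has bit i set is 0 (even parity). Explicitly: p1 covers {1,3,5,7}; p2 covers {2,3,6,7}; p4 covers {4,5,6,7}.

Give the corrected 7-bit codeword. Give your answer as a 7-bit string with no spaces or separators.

1110000

s1 (pos 1,3,5,7): 1⊕1⊕1⊕0 = 1
s2 (pos 2,3,6,7): 1⊕1⊕0⊕0 = 0
s4 (pos 4,5,6,7): 0⊕1⊕0⊕0 = 1
Syndrome s4…s1 = 101 → error at position 5.
Flip position 5: 1110100 → 1110000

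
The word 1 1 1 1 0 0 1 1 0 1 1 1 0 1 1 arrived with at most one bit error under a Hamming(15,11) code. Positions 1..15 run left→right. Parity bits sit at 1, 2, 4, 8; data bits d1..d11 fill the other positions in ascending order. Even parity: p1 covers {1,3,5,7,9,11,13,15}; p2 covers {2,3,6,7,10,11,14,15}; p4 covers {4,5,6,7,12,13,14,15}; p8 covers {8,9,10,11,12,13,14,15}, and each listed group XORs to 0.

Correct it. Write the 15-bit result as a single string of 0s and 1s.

s1 (pos 1,3,5,7,9,11,13,15): 1⊕1⊕0⊕1⊕0⊕1⊕0⊕1 = 1
s2 (pos 2,3,6,7,10,11,14,15): 1⊕1⊕0⊕1⊕1⊕1⊕1⊕1 = 1
s4 (pos 4,5,6,7,12,13,14,15): 1⊕0⊕0⊕1⊕1⊕0⊕1⊕1 = 1
s8 (pos 8,9,10,11,12,13,14,15): 1⊕0⊕1⊕1⊕1⊕0⊕1⊕1 = 0
Syndrome s8…s1 = 0111 → error at position 7.
Flip position 7: 111100110111011 → 111100010111011

111100010111011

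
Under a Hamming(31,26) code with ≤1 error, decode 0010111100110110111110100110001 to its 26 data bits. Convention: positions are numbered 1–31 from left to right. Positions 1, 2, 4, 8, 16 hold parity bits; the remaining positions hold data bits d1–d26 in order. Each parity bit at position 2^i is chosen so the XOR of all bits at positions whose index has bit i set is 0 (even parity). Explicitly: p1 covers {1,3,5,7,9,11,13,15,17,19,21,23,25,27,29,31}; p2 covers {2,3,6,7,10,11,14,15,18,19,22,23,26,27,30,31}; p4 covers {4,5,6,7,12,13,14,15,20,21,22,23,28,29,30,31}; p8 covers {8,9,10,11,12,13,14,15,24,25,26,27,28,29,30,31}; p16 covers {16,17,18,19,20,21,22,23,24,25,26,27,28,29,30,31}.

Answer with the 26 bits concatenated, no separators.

s1 (pos 1,3,5,7,9,11,13,15,17,19,21,23,25,27,29,31): 0⊕1⊕1⊕1⊕0⊕1⊕0⊕1⊕1⊕1⊕1⊕1⊕0⊕1⊕0⊕1 = 1
s2 (pos 2,3,6,7,10,11,14,15,18,19,22,23,26,27,30,31): 0⊕1⊕1⊕1⊕0⊕1⊕1⊕1⊕1⊕1⊕0⊕1⊕1⊕1⊕0⊕1 = 0
s4 (pos 4,5,6,7,12,13,14,15,20,21,22,23,28,29,30,31): 0⊕1⊕1⊕1⊕1⊕0⊕1⊕1⊕1⊕1⊕0⊕1⊕0⊕0⊕0⊕1 = 0
s8 (pos 8,9,10,11,12,13,14,15,24,25,26,27,28,29,30,31): 1⊕0⊕0⊕1⊕1⊕0⊕1⊕1⊕0⊕0⊕1⊕1⊕0⊕0⊕0⊕1 = 0
s16 (pos 16,17,18,19,20,21,22,23,24,25,26,27,28,29,30,31): 0⊕1⊕1⊕1⊕1⊕1⊕0⊕1⊕0⊕0⊕1⊕1⊕0⊕0⊕0⊕1 = 1
Syndrome s16…s1 = 10001 → error at position 17.
Flip position 17: 0010111100110110111110100110001 → 0010111100110110011110100110001
Read data bits from positions 3,5,6,7,9,10,11,12,13,14,15,17,18,19,20,21,22,23,24,25,26,27,28,29,30,31: 11110011011011110100110001

11110011011011110100110001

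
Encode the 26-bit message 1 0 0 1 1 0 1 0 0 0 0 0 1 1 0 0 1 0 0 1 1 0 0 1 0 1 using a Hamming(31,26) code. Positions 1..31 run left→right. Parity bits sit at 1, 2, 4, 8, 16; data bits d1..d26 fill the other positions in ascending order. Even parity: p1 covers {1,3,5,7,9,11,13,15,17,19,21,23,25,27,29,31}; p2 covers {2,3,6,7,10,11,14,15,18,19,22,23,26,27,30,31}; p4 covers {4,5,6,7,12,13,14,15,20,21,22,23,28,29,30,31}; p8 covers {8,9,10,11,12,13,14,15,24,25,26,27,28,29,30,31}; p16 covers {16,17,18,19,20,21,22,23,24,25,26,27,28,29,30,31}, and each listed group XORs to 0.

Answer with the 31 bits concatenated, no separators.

0010001010100001011001001100101

Place data at non-parity positions: p1 p2 1 p4 0 0 1 p8 1 0 1 0 0 0 0 p16 0 1 1 0 0 1 0 0 1 1 0 0 1 0 1
p1 (pos 1,3,5,7,9,11,13,15,17,19,21,23,25,27,29,31): XOR of data positions = 1⊕0⊕1⊕1⊕1⊕0⊕0⊕0⊕1⊕0⊕0⊕1⊕0⊕1⊕1 = 0
p2 (pos 2,3,6,7,10,11,14,15,18,19,22,23,26,27,30,31): XOR of data positions = 1⊕0⊕1⊕0⊕1⊕0⊕0⊕1⊕1⊕1⊕0⊕1⊕0⊕0⊕1 = 0
p4 (pos 4,5,6,7,12,13,14,15,20,21,22,23,28,29,30,31): XOR of data positions = 0⊕0⊕1⊕0⊕0⊕0⊕0⊕0⊕0⊕1⊕0⊕0⊕1⊕0⊕1 = 0
p8 (pos 8,9,10,11,12,13,14,15,24,25,26,27,28,29,30,31): XOR of data positions = 1⊕0⊕1⊕0⊕0⊕0⊕0⊕0⊕1⊕1⊕0⊕0⊕1⊕0⊕1 = 0
p16 (pos 16,17,18,19,20,21,22,23,24,25,26,27,28,29,30,31): XOR of data positions = 0⊕1⊕1⊕0⊕0⊕1⊕0⊕0⊕1⊕1⊕0⊕0⊕1⊕0⊕1 = 1
Codeword: 0010001010100001011001001100101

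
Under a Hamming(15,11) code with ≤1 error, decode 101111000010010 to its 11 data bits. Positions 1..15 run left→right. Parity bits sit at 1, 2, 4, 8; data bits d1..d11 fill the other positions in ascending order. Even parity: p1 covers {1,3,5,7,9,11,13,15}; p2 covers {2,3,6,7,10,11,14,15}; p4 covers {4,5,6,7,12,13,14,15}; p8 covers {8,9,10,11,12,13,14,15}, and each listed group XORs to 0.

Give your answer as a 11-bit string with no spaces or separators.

11100010010

s1 (pos 1,3,5,7,9,11,13,15): 1⊕1⊕1⊕0⊕0⊕1⊕0⊕0 = 0
s2 (pos 2,3,6,7,10,11,14,15): 0⊕1⊕1⊕0⊕0⊕1⊕1⊕0 = 0
s4 (pos 4,5,6,7,12,13,14,15): 1⊕1⊕1⊕0⊕0⊕0⊕1⊕0 = 0
s8 (pos 8,9,10,11,12,13,14,15): 0⊕0⊕0⊕1⊕0⊕0⊕1⊕0 = 0
Syndrome s8…s1 = 0000 → no error.
Read data bits from positions 3,5,6,7,9,10,11,12,13,14,15: 11100010010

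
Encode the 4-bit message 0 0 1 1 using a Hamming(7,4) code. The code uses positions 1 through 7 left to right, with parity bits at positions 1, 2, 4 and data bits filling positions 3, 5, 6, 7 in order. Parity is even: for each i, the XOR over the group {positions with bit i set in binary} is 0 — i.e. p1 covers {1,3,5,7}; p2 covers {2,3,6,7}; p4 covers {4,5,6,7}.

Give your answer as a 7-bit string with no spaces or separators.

1000011

Place data at non-parity positions: p1 p2 0 p4 0 1 1
p1 (pos 1,3,5,7): XOR of data positions = 0⊕0⊕1 = 1
p2 (pos 2,3,6,7): XOR of data positions = 0⊕1⊕1 = 0
p4 (pos 4,5,6,7): XOR of data positions = 0⊕1⊕1 = 0
Codeword: 1000011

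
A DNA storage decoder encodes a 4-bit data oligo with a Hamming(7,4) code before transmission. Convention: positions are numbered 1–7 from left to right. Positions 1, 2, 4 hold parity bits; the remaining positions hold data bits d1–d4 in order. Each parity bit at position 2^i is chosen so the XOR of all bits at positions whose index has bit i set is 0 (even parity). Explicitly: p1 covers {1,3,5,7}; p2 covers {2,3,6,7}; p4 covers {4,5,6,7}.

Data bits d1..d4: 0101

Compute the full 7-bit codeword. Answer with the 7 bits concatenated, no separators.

0100101

Place data at non-parity positions: p1 p2 0 p4 1 0 1
p1 (pos 1,3,5,7): XOR of data positions = 0⊕1⊕1 = 0
p2 (pos 2,3,6,7): XOR of data positions = 0⊕0⊕1 = 1
p4 (pos 4,5,6,7): XOR of data positions = 1⊕0⊕1 = 0
Codeword: 0100101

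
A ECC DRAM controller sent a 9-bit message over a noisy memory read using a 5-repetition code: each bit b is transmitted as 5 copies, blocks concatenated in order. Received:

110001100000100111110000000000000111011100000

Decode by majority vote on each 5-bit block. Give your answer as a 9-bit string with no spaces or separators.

000100010

Block 1 (11000): 2 ones → 0
Block 2 (11000): 2 ones → 0
Block 3 (00100): 1 one → 0
Block 4 (11111): 5 ones → 1
Block 5 (00000): 0 ones → 0
Block 6 (00000): 0 ones → 0
Block 7 (00011): 2 ones → 0
Block 8 (10111): 4 ones → 1
Block 9 (00000): 0 ones → 0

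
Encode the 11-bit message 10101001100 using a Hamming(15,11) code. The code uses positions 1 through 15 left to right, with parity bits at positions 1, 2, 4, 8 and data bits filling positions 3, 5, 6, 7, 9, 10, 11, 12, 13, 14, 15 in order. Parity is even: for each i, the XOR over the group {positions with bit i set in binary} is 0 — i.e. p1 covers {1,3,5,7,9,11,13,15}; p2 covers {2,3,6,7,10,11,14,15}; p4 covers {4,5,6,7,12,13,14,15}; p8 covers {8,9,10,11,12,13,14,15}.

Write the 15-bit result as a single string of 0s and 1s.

101101011001100

Place data at non-parity positions: p1 p2 1 p4 0 1 0 p8 1 0 0 1 1 0 0
p1 (pos 1,3,5,7,9,11,13,15): XOR of data positions = 1⊕0⊕0⊕1⊕0⊕1⊕0 = 1
p2 (pos 2,3,6,7,10,11,14,15): XOR of data positions = 1⊕1⊕0⊕0⊕0⊕0⊕0 = 0
p4 (pos 4,5,6,7,12,13,14,15): XOR of data positions = 0⊕1⊕0⊕1⊕1⊕0⊕0 = 1
p8 (pos 8,9,10,11,12,13,14,15): XOR of data positions = 1⊕0⊕0⊕1⊕1⊕0⊕0 = 1
Codeword: 101101011001100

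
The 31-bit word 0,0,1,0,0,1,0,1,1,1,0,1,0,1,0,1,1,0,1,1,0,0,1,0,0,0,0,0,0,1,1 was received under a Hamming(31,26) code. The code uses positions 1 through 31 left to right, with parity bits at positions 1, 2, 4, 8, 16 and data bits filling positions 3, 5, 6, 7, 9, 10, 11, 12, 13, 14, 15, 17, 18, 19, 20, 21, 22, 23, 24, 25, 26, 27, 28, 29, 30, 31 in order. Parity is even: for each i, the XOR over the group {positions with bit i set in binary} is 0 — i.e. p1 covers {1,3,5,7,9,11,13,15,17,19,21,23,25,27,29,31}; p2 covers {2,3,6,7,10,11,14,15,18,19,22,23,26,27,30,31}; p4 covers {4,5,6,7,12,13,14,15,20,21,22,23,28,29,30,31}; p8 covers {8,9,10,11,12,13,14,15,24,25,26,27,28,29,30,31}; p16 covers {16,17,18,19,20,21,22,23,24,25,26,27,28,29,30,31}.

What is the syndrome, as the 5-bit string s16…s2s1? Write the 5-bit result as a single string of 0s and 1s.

11100

s1 (pos 1,3,5,7,9,11,13,15,17,19,21,23,25,27,29,31): 0⊕1⊕0⊕0⊕1⊕0⊕0⊕0⊕1⊕1⊕0⊕1⊕0⊕0⊕0⊕1 = 0
s2 (pos 2,3,6,7,10,11,14,15,18,19,22,23,26,27,30,31): 0⊕1⊕1⊕0⊕1⊕0⊕1⊕0⊕0⊕1⊕0⊕1⊕0⊕0⊕1⊕1 = 0
s4 (pos 4,5,6,7,12,13,14,15,20,21,22,23,28,29,30,31): 0⊕0⊕1⊕0⊕1⊕0⊕1⊕0⊕1⊕0⊕0⊕1⊕0⊕0⊕1⊕1 = 1
s8 (pos 8,9,10,11,12,13,14,15,24,25,26,27,28,29,30,31): 1⊕1⊕1⊕0⊕1⊕0⊕1⊕0⊕0⊕0⊕0⊕0⊕0⊕0⊕1⊕1 = 1
s16 (pos 16,17,18,19,20,21,22,23,24,25,26,27,28,29,30,31): 1⊕1⊕0⊕1⊕1⊕0⊕0⊕1⊕0⊕0⊕0⊕0⊕0⊕0⊕1⊕1 = 1
Syndrome s16…s1 = 11100 → error at position 28.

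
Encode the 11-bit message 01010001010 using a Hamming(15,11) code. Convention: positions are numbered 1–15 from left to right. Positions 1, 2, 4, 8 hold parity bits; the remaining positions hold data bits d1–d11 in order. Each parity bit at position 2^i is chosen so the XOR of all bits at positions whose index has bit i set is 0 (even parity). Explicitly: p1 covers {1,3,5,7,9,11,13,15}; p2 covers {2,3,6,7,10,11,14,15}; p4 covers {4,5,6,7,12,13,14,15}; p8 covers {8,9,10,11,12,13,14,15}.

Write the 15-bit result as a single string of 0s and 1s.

000010100001010

Place data at non-parity positions: p1 p2 0 p4 1 0 1 p8 0 0 0 1 0 1 0
p1 (pos 1,3,5,7,9,11,13,15): XOR of data positions = 0⊕1⊕1⊕0⊕0⊕0⊕0 = 0
p2 (pos 2,3,6,7,10,11,14,15): XOR of data positions = 0⊕0⊕1⊕0⊕0⊕1⊕0 = 0
p4 (pos 4,5,6,7,12,13,14,15): XOR of data positions = 1⊕0⊕1⊕1⊕0⊕1⊕0 = 0
p8 (pos 8,9,10,11,12,13,14,15): XOR of data positions = 0⊕0⊕0⊕1⊕0⊕1⊕0 = 0
Codeword: 000010100001010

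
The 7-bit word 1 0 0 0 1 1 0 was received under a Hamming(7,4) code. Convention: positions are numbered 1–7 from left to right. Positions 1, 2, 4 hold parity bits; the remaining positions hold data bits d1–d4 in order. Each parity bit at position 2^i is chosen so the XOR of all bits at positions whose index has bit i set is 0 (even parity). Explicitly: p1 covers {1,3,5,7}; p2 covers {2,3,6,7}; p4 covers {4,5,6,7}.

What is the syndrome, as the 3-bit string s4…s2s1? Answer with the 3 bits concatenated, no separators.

010

s1 (pos 1,3,5,7): 1⊕0⊕1⊕0 = 0
s2 (pos 2,3,6,7): 0⊕0⊕1⊕0 = 1
s4 (pos 4,5,6,7): 0⊕1⊕1⊕0 = 0
Syndrome s4…s1 = 010 → error at position 2.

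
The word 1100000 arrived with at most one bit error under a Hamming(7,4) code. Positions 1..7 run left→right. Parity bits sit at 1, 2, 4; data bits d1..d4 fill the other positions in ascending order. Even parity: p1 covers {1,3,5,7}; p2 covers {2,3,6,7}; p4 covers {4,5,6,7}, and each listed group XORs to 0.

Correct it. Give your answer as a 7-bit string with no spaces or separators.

1110000

s1 (pos 1,3,5,7): 1⊕0⊕0⊕0 = 1
s2 (pos 2,3,6,7): 1⊕0⊕0⊕0 = 1
s4 (pos 4,5,6,7): 0⊕0⊕0⊕0 = 0
Syndrome s4…s1 = 011 → error at position 3.
Flip position 3: 1100000 → 1110000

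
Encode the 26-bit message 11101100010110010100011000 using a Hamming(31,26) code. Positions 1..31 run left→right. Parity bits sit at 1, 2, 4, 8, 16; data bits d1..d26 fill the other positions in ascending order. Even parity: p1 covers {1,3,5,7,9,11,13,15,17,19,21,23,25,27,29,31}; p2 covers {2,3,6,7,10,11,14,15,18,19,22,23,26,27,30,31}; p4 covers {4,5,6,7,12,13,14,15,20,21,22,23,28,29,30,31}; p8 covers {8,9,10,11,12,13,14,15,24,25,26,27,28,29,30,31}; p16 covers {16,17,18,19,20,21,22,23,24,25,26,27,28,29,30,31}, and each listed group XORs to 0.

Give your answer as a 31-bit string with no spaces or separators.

1110110111000100110010100011000

Place data at non-parity positions: p1 p2 1 p4 1 1 0 p8 1 1 0 0 0 1 0 p16 1 1 0 0 1 0 1 0 0 0 1 1 0 0 0
p1 (pos 1,3,5,7,9,11,13,15,17,19,21,23,25,27,29,31): XOR of data positions = 1⊕1⊕0⊕1⊕0⊕0⊕0⊕1⊕0⊕1⊕1⊕0⊕1⊕0⊕0 = 1
p2 (pos 2,3,6,7,10,11,14,15,18,19,22,23,26,27,30,31): XOR of data positions = 1⊕1⊕0⊕1⊕0⊕1⊕0⊕1⊕0⊕0⊕1⊕0⊕1⊕0⊕0 = 1
p4 (pos 4,5,6,7,12,13,14,15,20,21,22,23,28,29,30,31): XOR of data positions = 1⊕1⊕0⊕0⊕0⊕1⊕0⊕0⊕1⊕0⊕1⊕1⊕0⊕0⊕0 = 0
p8 (pos 8,9,10,11,12,13,14,15,24,25,26,27,28,29,30,31): XOR of data positions = 1⊕1⊕0⊕0⊕0⊕1⊕0⊕0⊕0⊕0⊕1⊕1⊕0⊕0⊕0 = 1
p16 (pos 16,17,18,19,20,21,22,23,24,25,26,27,28,29,30,31): XOR of data positions = 1⊕1⊕0⊕0⊕1⊕0⊕1⊕0⊕0⊕0⊕1⊕1⊕0⊕0⊕0 = 0
Codeword: 1110110111000100110010100011000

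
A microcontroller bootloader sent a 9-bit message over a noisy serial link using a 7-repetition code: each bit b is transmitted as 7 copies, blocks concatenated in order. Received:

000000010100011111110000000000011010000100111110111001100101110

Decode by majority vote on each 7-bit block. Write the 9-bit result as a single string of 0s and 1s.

Block 1 (0000000): 0 ones → 0
Block 2 (1010001): 3 ones → 0
Block 3 (1111110): 6 ones → 1
Block 4 (0000000): 0 ones → 0
Block 5 (0001101): 3 ones → 0
Block 6 (0000100): 1 one → 0
Block 7 (1111101): 6 ones → 1
Block 8 (1100110): 4 ones → 1
Block 9 (0101110): 4 ones → 1

001000111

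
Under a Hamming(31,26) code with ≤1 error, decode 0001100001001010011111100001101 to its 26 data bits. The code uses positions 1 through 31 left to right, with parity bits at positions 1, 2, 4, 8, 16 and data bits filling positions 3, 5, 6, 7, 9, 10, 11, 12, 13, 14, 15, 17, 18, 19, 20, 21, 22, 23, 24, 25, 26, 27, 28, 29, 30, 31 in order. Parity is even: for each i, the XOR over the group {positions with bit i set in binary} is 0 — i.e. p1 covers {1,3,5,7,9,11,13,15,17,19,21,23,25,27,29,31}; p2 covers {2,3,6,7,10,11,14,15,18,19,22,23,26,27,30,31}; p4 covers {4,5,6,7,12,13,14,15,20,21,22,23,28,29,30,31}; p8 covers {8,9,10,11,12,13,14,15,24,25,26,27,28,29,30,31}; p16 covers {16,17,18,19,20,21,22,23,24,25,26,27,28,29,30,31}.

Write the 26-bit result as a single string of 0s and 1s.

01000100101011110100001101

s1 (pos 1,3,5,7,9,11,13,15,17,19,21,23,25,27,29,31): 0⊕0⊕1⊕0⊕0⊕0⊕1⊕1⊕0⊕1⊕1⊕1⊕0⊕0⊕1⊕1 = 0
s2 (pos 2,3,6,7,10,11,14,15,18,19,22,23,26,27,30,31): 0⊕0⊕0⊕0⊕1⊕0⊕0⊕1⊕1⊕1⊕1⊕1⊕0⊕0⊕0⊕1 = 1
s4 (pos 4,5,6,7,12,13,14,15,20,21,22,23,28,29,30,31): 1⊕1⊕0⊕0⊕0⊕1⊕0⊕1⊕1⊕1⊕1⊕1⊕1⊕1⊕0⊕1 = 1
s8 (pos 8,9,10,11,12,13,14,15,24,25,26,27,28,29,30,31): 0⊕0⊕1⊕0⊕0⊕1⊕0⊕1⊕0⊕0⊕0⊕0⊕1⊕1⊕0⊕1 = 0
s16 (pos 16,17,18,19,20,21,22,23,24,25,26,27,28,29,30,31): 0⊕0⊕1⊕1⊕1⊕1⊕1⊕1⊕0⊕0⊕0⊕0⊕1⊕1⊕0⊕1 = 1
Syndrome s16…s1 = 10110 → error at position 22.
Flip position 22: 0001100001001010011111100001101 → 0001100001001010011110100001101
Read data bits from positions 3,5,6,7,9,10,11,12,13,14,15,17,18,19,20,21,22,23,24,25,26,27,28,29,30,31: 01000100101011110100001101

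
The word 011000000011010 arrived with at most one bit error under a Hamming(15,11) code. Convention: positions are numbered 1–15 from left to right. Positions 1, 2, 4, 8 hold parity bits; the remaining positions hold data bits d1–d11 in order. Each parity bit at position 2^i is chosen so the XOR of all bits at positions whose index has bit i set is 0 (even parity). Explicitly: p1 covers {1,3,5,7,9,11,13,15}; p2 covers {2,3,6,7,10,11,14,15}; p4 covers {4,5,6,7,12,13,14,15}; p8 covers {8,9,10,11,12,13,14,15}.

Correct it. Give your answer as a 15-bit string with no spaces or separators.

s1 (pos 1,3,5,7,9,11,13,15): 0⊕1⊕0⊕0⊕0⊕1⊕0⊕0 = 0
s2 (pos 2,3,6,7,10,11,14,15): 1⊕1⊕0⊕0⊕0⊕1⊕1⊕0 = 0
s4 (pos 4,5,6,7,12,13,14,15): 0⊕0⊕0⊕0⊕1⊕0⊕1⊕0 = 0
s8 (pos 8,9,10,11,12,13,14,15): 0⊕0⊕0⊕1⊕1⊕0⊕1⊕0 = 1
Syndrome s8…s1 = 1000 → error at position 8.
Flip position 8: 011000000011010 → 011000010011010

011000010011010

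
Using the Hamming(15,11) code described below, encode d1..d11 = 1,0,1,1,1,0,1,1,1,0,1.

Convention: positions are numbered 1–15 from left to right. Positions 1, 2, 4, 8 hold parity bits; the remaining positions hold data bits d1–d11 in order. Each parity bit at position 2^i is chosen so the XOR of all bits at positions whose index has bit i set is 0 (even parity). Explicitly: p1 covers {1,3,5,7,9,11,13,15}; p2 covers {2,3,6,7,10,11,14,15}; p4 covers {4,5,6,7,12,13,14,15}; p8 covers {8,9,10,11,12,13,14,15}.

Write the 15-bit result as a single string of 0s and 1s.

Place data at non-parity positions: p1 p2 1 p4 0 1 1 p8 1 0 1 1 1 0 1
p1 (pos 1,3,5,7,9,11,13,15): XOR of data positions = 1⊕0⊕1⊕1⊕1⊕1⊕1 = 0
p2 (pos 2,3,6,7,10,11,14,15): XOR of data positions = 1⊕1⊕1⊕0⊕1⊕0⊕1 = 1
p4 (pos 4,5,6,7,12,13,14,15): XOR of data positions = 0⊕1⊕1⊕1⊕1⊕0⊕1 = 1
p8 (pos 8,9,10,11,12,13,14,15): XOR of data positions = 1⊕0⊕1⊕1⊕1⊕0⊕1 = 1
Codeword: 011101111011101

011101111011101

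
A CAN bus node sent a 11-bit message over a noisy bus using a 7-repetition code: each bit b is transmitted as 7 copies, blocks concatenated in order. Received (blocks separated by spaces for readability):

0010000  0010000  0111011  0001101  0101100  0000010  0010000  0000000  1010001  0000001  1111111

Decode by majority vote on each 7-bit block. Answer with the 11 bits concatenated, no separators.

Block 1 (0010000): 1 one → 0
Block 2 (0010000): 1 one → 0
Block 3 (0111011): 5 ones → 1
Block 4 (0001101): 3 ones → 0
Block 5 (0101100): 3 ones → 0
Block 6 (0000010): 1 one → 0
Block 7 (0010000): 1 one → 0
Block 8 (0000000): 0 ones → 0
Block 9 (1010001): 3 ones → 0
Block 10 (0000001): 1 one → 0
Block 11 (1111111): 7 ones → 1

00100000001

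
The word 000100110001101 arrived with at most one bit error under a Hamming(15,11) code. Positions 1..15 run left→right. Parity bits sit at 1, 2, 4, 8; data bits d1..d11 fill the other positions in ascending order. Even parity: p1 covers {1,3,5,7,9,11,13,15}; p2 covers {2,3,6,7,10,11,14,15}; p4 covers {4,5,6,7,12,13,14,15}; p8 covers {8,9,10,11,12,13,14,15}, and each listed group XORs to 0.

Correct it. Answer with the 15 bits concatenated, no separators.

000110110001101

s1 (pos 1,3,5,7,9,11,13,15): 0⊕0⊕0⊕1⊕0⊕0⊕1⊕1 = 1
s2 (pos 2,3,6,7,10,11,14,15): 0⊕0⊕0⊕1⊕0⊕0⊕0⊕1 = 0
s4 (pos 4,5,6,7,12,13,14,15): 1⊕0⊕0⊕1⊕1⊕1⊕0⊕1 = 1
s8 (pos 8,9,10,11,12,13,14,15): 1⊕0⊕0⊕0⊕1⊕1⊕0⊕1 = 0
Syndrome s8…s1 = 0101 → error at position 5.
Flip position 5: 000100110001101 → 000110110001101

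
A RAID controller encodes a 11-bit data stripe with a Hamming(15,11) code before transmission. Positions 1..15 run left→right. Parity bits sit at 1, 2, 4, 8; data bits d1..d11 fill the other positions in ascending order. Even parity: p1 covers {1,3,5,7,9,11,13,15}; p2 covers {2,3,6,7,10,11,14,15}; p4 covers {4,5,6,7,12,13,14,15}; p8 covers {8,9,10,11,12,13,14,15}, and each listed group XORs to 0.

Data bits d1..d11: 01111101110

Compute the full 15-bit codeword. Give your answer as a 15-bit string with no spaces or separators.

000011111101110

Place data at non-parity positions: p1 p2 0 p4 1 1 1 p8 1 1 0 1 1 1 0
p1 (pos 1,3,5,7,9,11,13,15): XOR of data positions = 0⊕1⊕1⊕1⊕0⊕1⊕0 = 0
p2 (pos 2,3,6,7,10,11,14,15): XOR of data positions = 0⊕1⊕1⊕1⊕0⊕1⊕0 = 0
p4 (pos 4,5,6,7,12,13,14,15): XOR of data positions = 1⊕1⊕1⊕1⊕1⊕1⊕0 = 0
p8 (pos 8,9,10,11,12,13,14,15): XOR of data positions = 1⊕1⊕0⊕1⊕1⊕1⊕0 = 1
Codeword: 000011111101110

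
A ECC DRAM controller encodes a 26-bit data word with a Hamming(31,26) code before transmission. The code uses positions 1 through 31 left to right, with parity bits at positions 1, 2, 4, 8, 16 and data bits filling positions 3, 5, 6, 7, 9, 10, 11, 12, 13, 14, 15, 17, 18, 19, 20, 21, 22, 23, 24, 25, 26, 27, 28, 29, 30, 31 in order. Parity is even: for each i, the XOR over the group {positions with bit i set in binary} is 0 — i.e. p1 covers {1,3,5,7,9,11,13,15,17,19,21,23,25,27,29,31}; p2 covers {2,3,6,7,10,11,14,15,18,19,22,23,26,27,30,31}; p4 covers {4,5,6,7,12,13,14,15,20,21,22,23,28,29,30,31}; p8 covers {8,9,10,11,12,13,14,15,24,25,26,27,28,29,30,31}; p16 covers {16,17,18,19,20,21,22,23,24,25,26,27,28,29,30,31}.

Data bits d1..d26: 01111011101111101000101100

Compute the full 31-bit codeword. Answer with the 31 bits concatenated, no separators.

Place data at non-parity positions: p1 p2 0 p4 1 1 1 p8 1 0 1 1 1 0 1 p16 1 1 1 1 0 1 0 0 0 1 0 1 1 0 0
p1 (pos 1,3,5,7,9,11,13,15,17,19,21,23,25,27,29,31): XOR of data positions = 0⊕1⊕1⊕1⊕1⊕1⊕1⊕1⊕1⊕0⊕0⊕0⊕0⊕1⊕0 = 1
p2 (pos 2,3,6,7,10,11,14,15,18,19,22,23,26,27,30,31): XOR of data positions = 0⊕1⊕1⊕0⊕1⊕0⊕1⊕1⊕1⊕1⊕0⊕1⊕0⊕0⊕0 = 0
p4 (pos 4,5,6,7,12,13,14,15,20,21,22,23,28,29,30,31): XOR of data positions = 1⊕1⊕1⊕1⊕1⊕0⊕1⊕1⊕0⊕1⊕0⊕1⊕1⊕0⊕0 = 0
p8 (pos 8,9,10,11,12,13,14,15,24,25,26,27,28,29,30,31): XOR of data positions = 1⊕0⊕1⊕1⊕1⊕0⊕1⊕0⊕0⊕1⊕0⊕1⊕1⊕0⊕0 = 0
p16 (pos 16,17,18,19,20,21,22,23,24,25,26,27,28,29,30,31): XOR of data positions = 1⊕1⊕1⊕1⊕0⊕1⊕0⊕0⊕0⊕1⊕0⊕1⊕1⊕0⊕0 = 0
Codeword: 1000111010111010111101000101100

1000111010111010111101000101100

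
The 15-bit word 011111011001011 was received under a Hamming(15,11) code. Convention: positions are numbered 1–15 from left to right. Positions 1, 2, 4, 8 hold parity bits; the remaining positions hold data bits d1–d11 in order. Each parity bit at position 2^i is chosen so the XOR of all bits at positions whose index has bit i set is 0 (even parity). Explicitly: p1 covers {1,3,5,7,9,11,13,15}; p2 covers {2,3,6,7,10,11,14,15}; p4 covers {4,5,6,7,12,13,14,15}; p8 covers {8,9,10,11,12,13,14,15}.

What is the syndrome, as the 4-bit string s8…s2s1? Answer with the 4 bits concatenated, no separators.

1010

s1 (pos 1,3,5,7,9,11,13,15): 0⊕1⊕1⊕0⊕1⊕0⊕0⊕1 = 0
s2 (pos 2,3,6,7,10,11,14,15): 1⊕1⊕1⊕0⊕0⊕0⊕1⊕1 = 1
s4 (pos 4,5,6,7,12,13,14,15): 1⊕1⊕1⊕0⊕1⊕0⊕1⊕1 = 0
s8 (pos 8,9,10,11,12,13,14,15): 1⊕1⊕0⊕0⊕1⊕0⊕1⊕1 = 1
Syndrome s8…s1 = 1010 → error at position 10.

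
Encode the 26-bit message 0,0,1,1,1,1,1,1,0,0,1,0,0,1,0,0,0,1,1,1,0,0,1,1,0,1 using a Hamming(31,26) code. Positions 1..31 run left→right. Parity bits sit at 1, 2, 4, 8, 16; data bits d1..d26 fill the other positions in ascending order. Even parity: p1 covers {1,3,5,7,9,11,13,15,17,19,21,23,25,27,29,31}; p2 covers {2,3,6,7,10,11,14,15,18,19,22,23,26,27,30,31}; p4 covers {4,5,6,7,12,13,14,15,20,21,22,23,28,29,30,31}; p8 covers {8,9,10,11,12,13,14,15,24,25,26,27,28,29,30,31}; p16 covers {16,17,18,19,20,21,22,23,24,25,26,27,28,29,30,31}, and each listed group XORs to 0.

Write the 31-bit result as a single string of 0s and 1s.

1000011011110011001000111001101

Place data at non-parity positions: p1 p2 0 p4 0 1 1 p8 1 1 1 1 0 0 1 p16 0 0 1 0 0 0 1 1 1 0 0 1 1 0 1
p1 (pos 1,3,5,7,9,11,13,15,17,19,21,23,25,27,29,31): XOR of data positions = 0⊕0⊕1⊕1⊕1⊕0⊕1⊕0⊕1⊕0⊕1⊕1⊕0⊕1⊕1 = 1
p2 (pos 2,3,6,7,10,11,14,15,18,19,22,23,26,27,30,31): XOR of data positions = 0⊕1⊕1⊕1⊕1⊕0⊕1⊕0⊕1⊕0⊕1⊕0⊕0⊕0⊕1 = 0
p4 (pos 4,5,6,7,12,13,14,15,20,21,22,23,28,29,30,31): XOR of data positions = 0⊕1⊕1⊕1⊕0⊕0⊕1⊕0⊕0⊕0⊕1⊕1⊕1⊕0⊕1 = 0
p8 (pos 8,9,10,11,12,13,14,15,24,25,26,27,28,29,30,31): XOR of data positions = 1⊕1⊕1⊕1⊕0⊕0⊕1⊕1⊕1⊕0⊕0⊕1⊕1⊕0⊕1 = 0
p16 (pos 16,17,18,19,20,21,22,23,24,25,26,27,28,29,30,31): XOR of data positions = 0⊕0⊕1⊕0⊕0⊕0⊕1⊕1⊕1⊕0⊕0⊕1⊕1⊕0⊕1 = 1
Codeword: 1000011011110011001000111001101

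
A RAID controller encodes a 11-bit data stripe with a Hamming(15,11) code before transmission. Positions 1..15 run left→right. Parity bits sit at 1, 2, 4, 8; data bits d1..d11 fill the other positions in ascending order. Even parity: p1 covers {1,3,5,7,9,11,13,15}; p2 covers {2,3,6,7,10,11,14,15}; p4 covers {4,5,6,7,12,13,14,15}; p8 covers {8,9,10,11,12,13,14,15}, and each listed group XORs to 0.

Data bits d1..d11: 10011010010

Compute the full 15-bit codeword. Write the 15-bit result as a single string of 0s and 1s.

Place data at non-parity positions: p1 p2 1 p4 0 0 1 p8 1 0 1 0 0 1 0
p1 (pos 1,3,5,7,9,11,13,15): XOR of data positions = 1⊕0⊕1⊕1⊕1⊕0⊕0 = 0
p2 (pos 2,3,6,7,10,11,14,15): XOR of data positions = 1⊕0⊕1⊕0⊕1⊕1⊕0 = 0
p4 (pos 4,5,6,7,12,13,14,15): XOR of data positions = 0⊕0⊕1⊕0⊕0⊕1⊕0 = 0
p8 (pos 8,9,10,11,12,13,14,15): XOR of data positions = 1⊕0⊕1⊕0⊕0⊕1⊕0 = 1
Codeword: 001000111010010

001000111010010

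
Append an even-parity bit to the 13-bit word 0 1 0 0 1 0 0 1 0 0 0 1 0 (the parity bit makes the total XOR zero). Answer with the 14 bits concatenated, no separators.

XOR of the 13 data bits: 0⊕1⊕0⊕0⊕1⊕0⊕0⊕1⊕0⊕0⊕0⊕1⊕0 = 0
Parity bit = 0 (so all 14 bits XOR to 0).

01001001000100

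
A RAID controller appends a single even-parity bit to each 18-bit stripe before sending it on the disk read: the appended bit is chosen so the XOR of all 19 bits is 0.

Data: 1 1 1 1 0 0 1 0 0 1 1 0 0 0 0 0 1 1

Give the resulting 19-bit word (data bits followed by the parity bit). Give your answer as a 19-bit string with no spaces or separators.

1111001001100000111

XOR of the 18 data bits: 1⊕1⊕1⊕1⊕0⊕0⊕1⊕0⊕0⊕1⊕1⊕0⊕0⊕0⊕0⊕0⊕1⊕1 = 1
Parity bit = 1 (so all 19 bits XOR to 0).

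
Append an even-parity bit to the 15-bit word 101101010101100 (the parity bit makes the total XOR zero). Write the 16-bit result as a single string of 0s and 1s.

1011010101011000

XOR of the 15 data bits: 1⊕0⊕1⊕1⊕0⊕1⊕0⊕1⊕0⊕1⊕0⊕1⊕1⊕0⊕0 = 0
Parity bit = 0 (so all 16 bits XOR to 0).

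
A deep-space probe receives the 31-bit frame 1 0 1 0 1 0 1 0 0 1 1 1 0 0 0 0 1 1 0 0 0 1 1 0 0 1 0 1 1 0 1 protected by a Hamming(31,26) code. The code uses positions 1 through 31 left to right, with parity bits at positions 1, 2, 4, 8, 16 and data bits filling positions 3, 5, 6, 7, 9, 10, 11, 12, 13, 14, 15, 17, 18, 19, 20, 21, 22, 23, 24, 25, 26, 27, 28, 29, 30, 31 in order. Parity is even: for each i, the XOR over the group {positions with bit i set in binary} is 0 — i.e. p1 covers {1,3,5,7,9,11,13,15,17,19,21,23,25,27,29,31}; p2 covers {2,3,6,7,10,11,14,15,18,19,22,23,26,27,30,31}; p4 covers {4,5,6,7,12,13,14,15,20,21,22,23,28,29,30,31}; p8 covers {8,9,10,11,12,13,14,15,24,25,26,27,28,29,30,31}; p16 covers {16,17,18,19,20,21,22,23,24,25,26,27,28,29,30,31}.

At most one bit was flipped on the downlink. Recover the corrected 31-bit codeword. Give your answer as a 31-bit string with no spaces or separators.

s1 (pos 1,3,5,7,9,11,13,15,17,19,21,23,25,27,29,31): 1⊕1⊕1⊕1⊕0⊕1⊕0⊕0⊕1⊕0⊕0⊕1⊕0⊕0⊕1⊕1 = 1
s2 (pos 2,3,6,7,10,11,14,15,18,19,22,23,26,27,30,31): 0⊕1⊕0⊕1⊕1⊕1⊕0⊕0⊕1⊕0⊕1⊕1⊕1⊕0⊕0⊕1 = 1
s4 (pos 4,5,6,7,12,13,14,15,20,21,22,23,28,29,30,31): 0⊕1⊕0⊕1⊕1⊕0⊕0⊕0⊕0⊕0⊕1⊕1⊕1⊕1⊕0⊕1 = 0
s8 (pos 8,9,10,11,12,13,14,15,24,25,26,27,28,29,30,31): 0⊕0⊕1⊕1⊕1⊕0⊕0⊕0⊕0⊕0⊕1⊕0⊕1⊕1⊕0⊕1 = 1
s16 (pos 16,17,18,19,20,21,22,23,24,25,26,27,28,29,30,31): 0⊕1⊕1⊕0⊕0⊕0⊕1⊕1⊕0⊕0⊕1⊕0⊕1⊕1⊕0⊕1 = 0
Syndrome s16…s1 = 01011 → error at position 11.
Flip position 11: 1010101001110000110001100101101 → 1010101001010000110001100101101

1010101001010000110001100101101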